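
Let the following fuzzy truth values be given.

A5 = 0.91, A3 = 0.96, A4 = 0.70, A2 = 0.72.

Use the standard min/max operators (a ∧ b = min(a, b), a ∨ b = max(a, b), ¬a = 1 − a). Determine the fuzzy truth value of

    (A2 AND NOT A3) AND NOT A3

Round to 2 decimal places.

0.04

NOT A3 = 1 − 0.96 = 0.04
A2 AND NOT A3 = min(a, b) on (0.72, 0.04) = 0.04
NOT A3 = 1 − 0.96 = 0.04
(A2 AND NOT A3) AND NOT A3 = min(a, b) on (0.04, 0.04) = 0.04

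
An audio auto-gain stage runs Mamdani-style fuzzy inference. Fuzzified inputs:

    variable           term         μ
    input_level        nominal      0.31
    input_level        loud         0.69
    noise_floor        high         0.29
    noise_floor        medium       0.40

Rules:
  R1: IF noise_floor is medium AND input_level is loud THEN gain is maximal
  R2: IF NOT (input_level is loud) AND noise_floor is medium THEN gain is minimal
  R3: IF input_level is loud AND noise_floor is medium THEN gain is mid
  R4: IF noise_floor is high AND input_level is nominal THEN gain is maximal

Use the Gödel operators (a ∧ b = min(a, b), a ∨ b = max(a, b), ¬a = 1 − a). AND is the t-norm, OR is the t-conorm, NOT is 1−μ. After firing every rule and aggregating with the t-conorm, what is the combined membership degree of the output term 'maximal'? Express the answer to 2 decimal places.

R1: medium=0.40, loud=0.69; AND[min(a, b)] → w = 0.40
R2: ¬loud=1−0.69=0.31, medium=0.40; AND[min(a, b)] → w = 0.31
R3: loud=0.69, medium=0.40; AND[min(a, b)] → w = 0.40
R4: high=0.29, nominal=0.31; AND[min(a, b)] → w = 0.29
Rules with consequent 'maximal': {R1, R4} → strengths 0.40, 0.29
Aggregate via t-conorm [max(a, b)]: 0.40

0.40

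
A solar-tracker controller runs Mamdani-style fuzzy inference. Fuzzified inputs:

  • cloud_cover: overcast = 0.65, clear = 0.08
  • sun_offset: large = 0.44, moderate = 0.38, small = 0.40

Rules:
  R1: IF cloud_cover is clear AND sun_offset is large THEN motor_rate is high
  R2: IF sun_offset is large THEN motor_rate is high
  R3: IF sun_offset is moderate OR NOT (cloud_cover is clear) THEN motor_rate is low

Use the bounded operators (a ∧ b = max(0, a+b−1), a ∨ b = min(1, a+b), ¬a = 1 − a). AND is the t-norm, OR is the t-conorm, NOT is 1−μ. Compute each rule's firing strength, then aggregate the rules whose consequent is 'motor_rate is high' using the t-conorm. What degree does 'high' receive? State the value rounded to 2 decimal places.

0.44

R1: clear=0.08, large=0.44; AND[max(0, a+b−1)] → w = 0.00
R2: large=0.44 → w = 0.44
R3: moderate=0.38, ¬clear=1−0.08=0.92; OR[min(1, a+b)] → w = 1.00
Rules with consequent 'high': {R1, R2} → strengths 0.00, 0.44
Aggregate via t-conorm [min(1, a+b)]: 0.44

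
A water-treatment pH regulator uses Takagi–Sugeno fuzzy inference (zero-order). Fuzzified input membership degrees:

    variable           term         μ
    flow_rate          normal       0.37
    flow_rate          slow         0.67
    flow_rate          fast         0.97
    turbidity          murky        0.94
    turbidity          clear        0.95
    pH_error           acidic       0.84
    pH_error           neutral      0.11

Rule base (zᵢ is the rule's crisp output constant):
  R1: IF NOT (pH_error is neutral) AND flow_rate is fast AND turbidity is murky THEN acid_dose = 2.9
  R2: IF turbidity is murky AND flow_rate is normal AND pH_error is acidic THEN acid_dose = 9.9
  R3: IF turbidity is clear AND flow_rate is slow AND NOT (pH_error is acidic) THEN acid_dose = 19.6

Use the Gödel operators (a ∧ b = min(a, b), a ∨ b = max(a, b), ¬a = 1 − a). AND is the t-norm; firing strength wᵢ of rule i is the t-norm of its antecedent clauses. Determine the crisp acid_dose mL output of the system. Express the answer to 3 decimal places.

R1 (z=2.9): ¬neutral=1−0.11=0.89, fast=0.97, murky=0.94; AND[min(a, b)] → w = 0.89
R2 (z=9.9): murky=0.94, normal=0.37, acidic=0.84; AND[min(a, b)] → w = 0.37
R3 (z=19.6): clear=0.95, slow=0.67, ¬acidic=1−0.84=0.16; AND[min(a, b)] → w = 0.16
Weighted average = (0.89·2.9 + 0.37·9.9 + 0.16·19.6) / (0.89 + 0.37 + 0.16)
  = 9.3800 / 1.4200 = 6.606

6.606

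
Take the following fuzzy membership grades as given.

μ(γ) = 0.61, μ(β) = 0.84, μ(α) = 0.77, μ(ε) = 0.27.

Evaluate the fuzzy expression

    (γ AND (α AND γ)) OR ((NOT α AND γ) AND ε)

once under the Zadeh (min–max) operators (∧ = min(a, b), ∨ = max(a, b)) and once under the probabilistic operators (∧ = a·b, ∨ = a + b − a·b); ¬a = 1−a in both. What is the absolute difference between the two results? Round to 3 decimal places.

Under Zadeh (min–max):
  α AND γ = min(a, b) on (0.77, 0.61) = 0.61
  γ AND (α AND γ) = min(a, b) on (0.61, 0.61) = 0.61
  NOT α = 1 − 0.77 = 0.23
  NOT α AND γ = min(a, b) on (0.23, 0.61) = 0.23
  (NOT α AND γ) AND ε = min(a, b) on (0.23, 0.27) = 0.23
  (γ AND (α AND γ)) OR ((NOT α AND γ) AND ε) = max(a, b) on (0.61, 0.23) = 0.61
  → value = 0.6100
Under probabilistic:
  α AND γ = a·b on (0.7700, 0.6100) = 0.4697
  γ AND (α AND γ) = a·b on (0.6100, 0.4697) = 0.2865
  NOT α = 1 − 0.7700 = 0.2300
  NOT α AND γ = a·b on (0.2300, 0.6100) = 0.1403
  (NOT α AND γ) AND ε = a·b on (0.1403, 0.2700) = 0.0379
  (γ AND (α AND γ)) OR ((NOT α AND γ) AND ε) = a + b − a·b on (0.2865, 0.0379) = 0.3135
  → value = 0.3135
|0.6100 − 0.3135| = 0.296

0.296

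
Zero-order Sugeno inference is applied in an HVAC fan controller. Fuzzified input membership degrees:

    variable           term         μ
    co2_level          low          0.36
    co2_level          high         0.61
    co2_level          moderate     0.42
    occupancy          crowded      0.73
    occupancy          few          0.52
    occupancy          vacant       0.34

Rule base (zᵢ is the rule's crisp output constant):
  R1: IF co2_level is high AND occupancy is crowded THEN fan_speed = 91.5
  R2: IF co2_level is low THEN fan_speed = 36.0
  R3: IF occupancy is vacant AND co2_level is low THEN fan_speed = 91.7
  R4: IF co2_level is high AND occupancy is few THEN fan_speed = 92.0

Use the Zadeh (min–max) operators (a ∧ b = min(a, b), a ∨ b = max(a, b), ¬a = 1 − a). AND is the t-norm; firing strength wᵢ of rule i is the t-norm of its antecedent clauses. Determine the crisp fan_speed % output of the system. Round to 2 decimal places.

R1 (z=91.5): high=0.61, crowded=0.73; AND[min(a, b)] → w = 0.61
R2 (z=36.0): low=0.36 → w = 0.36
R3 (z=91.7): vacant=0.34, low=0.36; AND[min(a, b)] → w = 0.34
R4 (z=92.0): high=0.61, few=0.52; AND[min(a, b)] → w = 0.52
Weighted average = (0.61·91.5 + 0.36·36.0 + 0.34·91.7 + 0.52·92.0) / (0.61 + 0.36 + 0.34 + 0.52)
  = 147.7930 / 1.8300 = 80.76

80.76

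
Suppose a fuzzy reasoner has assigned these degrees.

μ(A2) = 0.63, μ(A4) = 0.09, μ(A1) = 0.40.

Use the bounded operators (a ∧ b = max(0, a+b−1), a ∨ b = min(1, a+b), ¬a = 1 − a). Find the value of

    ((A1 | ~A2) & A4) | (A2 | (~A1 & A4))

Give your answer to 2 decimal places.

0.63

~A2 = 1 − 0.63 = 0.37
A1 | ~A2 = min(1, a+b) on (0.40, 0.37) = 0.77
(A1 | ~A2) & A4 = max(0, a+b−1) on (0.77, 0.09) = 0.00
~A1 = 1 − 0.40 = 0.60
~A1 & A4 = max(0, a+b−1) on (0.60, 0.09) = 0.00
A2 | (~A1 & A4) = min(1, a+b) on (0.63, 0.00) = 0.63
((A1 | ~A2) & A4) | (A2 | (~A1 & A4)) = min(1, a+b) on (0.00, 0.63) = 0.63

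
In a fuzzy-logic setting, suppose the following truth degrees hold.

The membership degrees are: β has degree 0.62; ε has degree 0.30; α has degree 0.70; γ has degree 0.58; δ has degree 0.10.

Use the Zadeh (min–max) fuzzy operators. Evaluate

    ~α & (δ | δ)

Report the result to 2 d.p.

0.10

~α = 1 − 0.70 = 0.30
δ | δ = max(a, b) on (0.10, 0.10) = 0.10
~α & (δ | δ) = min(a, b) on (0.30, 0.10) = 0.10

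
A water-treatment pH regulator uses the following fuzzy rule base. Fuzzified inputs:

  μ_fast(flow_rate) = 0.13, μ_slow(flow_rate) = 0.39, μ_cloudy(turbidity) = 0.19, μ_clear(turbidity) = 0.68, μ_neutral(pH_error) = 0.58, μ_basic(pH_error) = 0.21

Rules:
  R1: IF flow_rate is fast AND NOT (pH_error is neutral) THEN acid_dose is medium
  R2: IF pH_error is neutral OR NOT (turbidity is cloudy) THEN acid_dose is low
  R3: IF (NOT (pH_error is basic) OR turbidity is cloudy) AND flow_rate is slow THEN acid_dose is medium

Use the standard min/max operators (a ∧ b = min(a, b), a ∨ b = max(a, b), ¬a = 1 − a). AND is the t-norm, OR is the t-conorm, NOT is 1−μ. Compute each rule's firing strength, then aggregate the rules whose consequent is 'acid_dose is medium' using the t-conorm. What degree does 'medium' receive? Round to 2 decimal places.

R1: fast=0.13, ¬neutral=1−0.58=0.42; AND[min(a, b)] → w = 0.13
R2: neutral=0.58, ¬cloudy=1−0.19=0.81; OR[max(a, b)] → w = 0.81
R3: (¬basic=1−0.21=0.79 OR cloudy=0.19) = 0.79; AND[min(a, b)] with slow=0.39 → w = 0.39
Rules with consequent 'medium': {R1, R3} → strengths 0.13, 0.39
Aggregate via t-conorm [max(a, b)]: 0.39

0.39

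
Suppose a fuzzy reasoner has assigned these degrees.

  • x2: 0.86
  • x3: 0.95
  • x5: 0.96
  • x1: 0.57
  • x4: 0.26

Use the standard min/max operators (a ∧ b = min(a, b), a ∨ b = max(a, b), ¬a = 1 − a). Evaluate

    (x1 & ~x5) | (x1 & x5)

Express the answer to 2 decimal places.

~x5 = 1 − 0.96 = 0.04
x1 & ~x5 = min(a, b) on (0.57, 0.04) = 0.04
x1 & x5 = min(a, b) on (0.57, 0.96) = 0.57
(x1 & ~x5) | (x1 & x5) = max(a, b) on (0.04, 0.57) = 0.57

0.57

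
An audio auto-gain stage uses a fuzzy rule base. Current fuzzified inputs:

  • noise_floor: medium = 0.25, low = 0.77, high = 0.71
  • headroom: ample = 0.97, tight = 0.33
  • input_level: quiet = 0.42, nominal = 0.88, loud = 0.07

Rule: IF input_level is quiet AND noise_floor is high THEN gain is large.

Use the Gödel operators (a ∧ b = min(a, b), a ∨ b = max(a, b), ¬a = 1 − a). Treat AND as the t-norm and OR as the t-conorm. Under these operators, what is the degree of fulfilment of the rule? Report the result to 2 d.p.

0.42

firing strength: quiet=0.42, high=0.71; AND[min(a, b)] → w = 0.42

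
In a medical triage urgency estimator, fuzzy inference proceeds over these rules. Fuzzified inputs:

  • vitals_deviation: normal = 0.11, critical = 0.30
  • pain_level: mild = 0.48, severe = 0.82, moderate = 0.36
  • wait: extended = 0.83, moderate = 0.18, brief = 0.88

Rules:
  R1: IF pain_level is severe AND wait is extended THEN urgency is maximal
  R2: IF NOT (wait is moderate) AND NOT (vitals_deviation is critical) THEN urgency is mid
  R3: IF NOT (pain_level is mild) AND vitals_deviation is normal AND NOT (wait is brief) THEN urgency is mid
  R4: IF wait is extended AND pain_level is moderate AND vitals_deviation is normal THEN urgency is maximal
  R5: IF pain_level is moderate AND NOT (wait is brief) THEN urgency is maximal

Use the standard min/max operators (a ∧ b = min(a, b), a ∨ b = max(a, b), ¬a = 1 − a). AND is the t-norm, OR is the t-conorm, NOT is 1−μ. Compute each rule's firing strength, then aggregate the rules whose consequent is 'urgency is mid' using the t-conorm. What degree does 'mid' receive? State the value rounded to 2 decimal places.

0.70

R1: severe=0.82, extended=0.83; AND[min(a, b)] → w = 0.82
R2: ¬moderate=1−0.18=0.82, ¬critical=1−0.30=0.70; AND[min(a, b)] → w = 0.70
R3: ¬mild=1−0.48=0.52, normal=0.11, ¬brief=1−0.88=0.12; AND[min(a, b)] → w = 0.11
R4: extended=0.83, moderate=0.36, normal=0.11; AND[min(a, b)] → w = 0.11
R5: moderate=0.36, ¬brief=1−0.88=0.12; AND[min(a, b)] → w = 0.12
Rules with consequent 'mid': {R2, R3} → strengths 0.70, 0.11
Aggregate via t-conorm [max(a, b)]: 0.70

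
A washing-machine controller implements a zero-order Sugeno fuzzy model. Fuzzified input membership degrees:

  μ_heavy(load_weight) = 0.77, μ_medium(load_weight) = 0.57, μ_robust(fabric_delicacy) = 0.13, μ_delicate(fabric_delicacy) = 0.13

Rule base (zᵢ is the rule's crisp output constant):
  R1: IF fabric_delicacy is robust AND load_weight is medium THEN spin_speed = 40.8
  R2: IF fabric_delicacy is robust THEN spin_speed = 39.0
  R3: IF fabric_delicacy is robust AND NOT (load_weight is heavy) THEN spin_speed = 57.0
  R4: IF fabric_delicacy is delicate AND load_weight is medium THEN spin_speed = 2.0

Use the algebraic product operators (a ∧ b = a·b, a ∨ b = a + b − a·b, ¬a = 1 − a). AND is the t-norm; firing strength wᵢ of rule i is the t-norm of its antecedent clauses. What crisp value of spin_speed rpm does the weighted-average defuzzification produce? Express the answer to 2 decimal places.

32.28

R1 (z=40.8): robust=0.13, medium=0.57; AND[a·b] → w = 0.0741
R2 (z=39.0): robust=0.13 → w = 0.1300
R3 (z=57.0): robust=0.13, ¬heavy=1−0.77=0.23; AND[a·b] → w = 0.0299
R4 (z=2.0): delicate=0.13, medium=0.57; AND[a·b] → w = 0.0741
Weighted average = (0.0741·40.8 + 0.1300·39.0 + 0.0299·57.0 + 0.0741·2.0) / (0.0741 + 0.1300 + 0.0299 + 0.0741)
  = 9.9458 / 0.3081 = 32.28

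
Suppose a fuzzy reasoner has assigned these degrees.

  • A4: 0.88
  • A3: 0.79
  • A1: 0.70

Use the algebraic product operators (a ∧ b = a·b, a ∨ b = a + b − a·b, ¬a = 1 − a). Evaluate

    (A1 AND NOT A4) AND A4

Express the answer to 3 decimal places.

0.074

NOT A4 = 1 − 0.8800 = 0.1200
A1 AND NOT A4 = a·b on (0.7000, 0.1200) = 0.0840
(A1 AND NOT A4) AND A4 = a·b on (0.0840, 0.8800) = 0.0739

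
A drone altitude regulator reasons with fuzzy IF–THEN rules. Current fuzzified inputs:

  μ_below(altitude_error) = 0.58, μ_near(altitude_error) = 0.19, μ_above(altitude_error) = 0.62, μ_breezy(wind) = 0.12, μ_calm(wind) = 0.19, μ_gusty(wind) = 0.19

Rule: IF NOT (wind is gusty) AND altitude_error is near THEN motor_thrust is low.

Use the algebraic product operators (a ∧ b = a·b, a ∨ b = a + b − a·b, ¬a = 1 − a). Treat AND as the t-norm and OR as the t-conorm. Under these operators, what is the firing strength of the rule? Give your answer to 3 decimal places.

firing strength: ¬gusty=1−0.19=0.81, near=0.19; AND[a·b] → w = 0.1539

0.154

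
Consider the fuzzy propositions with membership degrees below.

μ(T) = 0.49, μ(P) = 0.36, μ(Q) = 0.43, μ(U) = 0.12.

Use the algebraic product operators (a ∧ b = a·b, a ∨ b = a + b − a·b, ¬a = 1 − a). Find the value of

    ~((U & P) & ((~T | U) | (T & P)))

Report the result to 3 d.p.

U & P = a·b on (0.1200, 0.3600) = 0.0432
~T = 1 − 0.4900 = 0.5100
~T | U = a + b − a·b on (0.5100, 0.1200) = 0.5688
T & P = a·b on (0.4900, 0.3600) = 0.1764
(~T | U) | (T & P) = a + b − a·b on (0.5688, 0.1764) = 0.6449
(U & P) & ((~T | U) | (T & P)) = a·b on (0.0432, 0.6449) = 0.0279
~((U & P) & ((~T | U) | (T & P))) = 1 − 0.0279 = 0.9721

0.972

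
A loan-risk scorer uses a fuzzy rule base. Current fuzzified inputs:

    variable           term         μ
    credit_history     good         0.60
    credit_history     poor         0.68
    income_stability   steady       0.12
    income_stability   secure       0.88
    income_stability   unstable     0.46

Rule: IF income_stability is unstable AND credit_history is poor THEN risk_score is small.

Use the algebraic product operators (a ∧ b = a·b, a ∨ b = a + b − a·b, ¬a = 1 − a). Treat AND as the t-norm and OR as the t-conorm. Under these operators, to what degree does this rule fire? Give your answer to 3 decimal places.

firing strength: unstable=0.46, poor=0.68; AND[a·b] → w = 0.3128

0.313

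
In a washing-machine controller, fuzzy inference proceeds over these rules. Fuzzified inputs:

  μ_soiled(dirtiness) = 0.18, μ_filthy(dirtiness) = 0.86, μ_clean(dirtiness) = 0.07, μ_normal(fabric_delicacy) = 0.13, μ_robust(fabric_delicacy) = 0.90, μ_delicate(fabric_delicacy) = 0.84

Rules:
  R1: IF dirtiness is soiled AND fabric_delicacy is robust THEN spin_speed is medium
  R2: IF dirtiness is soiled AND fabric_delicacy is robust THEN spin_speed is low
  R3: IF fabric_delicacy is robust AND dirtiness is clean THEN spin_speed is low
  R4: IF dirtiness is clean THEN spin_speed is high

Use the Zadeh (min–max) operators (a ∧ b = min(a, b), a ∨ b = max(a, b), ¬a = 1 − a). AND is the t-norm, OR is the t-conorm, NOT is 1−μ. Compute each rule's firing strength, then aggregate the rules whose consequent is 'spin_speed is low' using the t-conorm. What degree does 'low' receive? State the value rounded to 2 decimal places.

R1: soiled=0.18, robust=0.90; AND[min(a, b)] → w = 0.18
R2: soiled=0.18, robust=0.90; AND[min(a, b)] → w = 0.18
R3: robust=0.90, clean=0.07; AND[min(a, b)] → w = 0.07
R4: clean=0.07 → w = 0.07
Rules with consequent 'low': {R2, R3} → strengths 0.18, 0.07
Aggregate via t-conorm [max(a, b)]: 0.18

0.18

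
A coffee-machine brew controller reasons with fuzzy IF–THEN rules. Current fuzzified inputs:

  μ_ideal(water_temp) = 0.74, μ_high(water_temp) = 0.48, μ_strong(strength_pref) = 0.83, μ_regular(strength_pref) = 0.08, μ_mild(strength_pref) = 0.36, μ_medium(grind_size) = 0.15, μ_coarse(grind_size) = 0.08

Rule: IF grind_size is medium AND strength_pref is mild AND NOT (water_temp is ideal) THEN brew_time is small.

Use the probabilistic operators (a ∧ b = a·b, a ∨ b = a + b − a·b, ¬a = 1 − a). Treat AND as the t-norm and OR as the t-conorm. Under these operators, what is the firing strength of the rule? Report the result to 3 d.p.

firing strength: medium=0.15, mild=0.36, ¬ideal=1−0.74=0.26; AND[a·b] → w = 0.0140

0.014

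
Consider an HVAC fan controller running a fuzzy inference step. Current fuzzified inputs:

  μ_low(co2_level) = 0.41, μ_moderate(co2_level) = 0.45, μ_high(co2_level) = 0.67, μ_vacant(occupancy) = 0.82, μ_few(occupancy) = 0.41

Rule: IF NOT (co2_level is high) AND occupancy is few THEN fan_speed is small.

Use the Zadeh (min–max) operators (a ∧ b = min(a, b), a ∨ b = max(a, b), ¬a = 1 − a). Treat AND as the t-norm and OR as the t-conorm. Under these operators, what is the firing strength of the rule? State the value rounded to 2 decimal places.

firing strength: ¬high=1−0.67=0.33, few=0.41; AND[min(a, b)] → w = 0.33

0.33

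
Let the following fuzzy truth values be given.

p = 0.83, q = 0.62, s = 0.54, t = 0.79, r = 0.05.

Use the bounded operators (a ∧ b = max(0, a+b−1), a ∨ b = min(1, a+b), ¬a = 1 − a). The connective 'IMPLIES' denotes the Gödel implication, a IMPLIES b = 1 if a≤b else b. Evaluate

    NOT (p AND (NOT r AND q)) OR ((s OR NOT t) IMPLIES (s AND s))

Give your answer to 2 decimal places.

NOT r = 1 − 0.05 = 0.95
NOT r AND q = max(0, a+b−1) on (0.95, 0.62) = 0.57
p AND (NOT r AND q) = max(0, a+b−1) on (0.83, 0.57) = 0.40
NOT (p AND (NOT r AND q)) = 1 − 0.40 = 0.60
NOT t = 1 − 0.79 = 0.21
s OR NOT t = min(1, a+b) on (0.54, 0.21) = 0.75
s AND s = max(0, a+b−1) on (0.54, 0.54) = 0.08
(s OR NOT t) IMPLIES (s AND s)  [Gödel: 1 if a≤b else b] with a=0.75, b=0.08 → 0.08
NOT (p AND (NOT r AND q)) OR ((s OR NOT t) IMPLIES (s AND s)) = min(1, a+b) on (0.60, 0.08) = 0.68

0.68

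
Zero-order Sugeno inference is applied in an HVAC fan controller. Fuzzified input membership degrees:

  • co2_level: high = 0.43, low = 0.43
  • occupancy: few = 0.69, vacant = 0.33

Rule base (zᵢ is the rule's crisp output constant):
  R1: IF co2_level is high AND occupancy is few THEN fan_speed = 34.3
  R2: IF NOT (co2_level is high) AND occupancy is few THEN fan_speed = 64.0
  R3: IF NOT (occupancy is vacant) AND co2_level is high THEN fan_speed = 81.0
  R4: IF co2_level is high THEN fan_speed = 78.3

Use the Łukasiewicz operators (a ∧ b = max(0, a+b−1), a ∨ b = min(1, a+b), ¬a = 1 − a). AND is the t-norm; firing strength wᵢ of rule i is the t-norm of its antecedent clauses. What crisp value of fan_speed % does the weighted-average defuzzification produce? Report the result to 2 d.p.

68.71

R1 (z=34.3): high=0.43, few=0.69; AND[max(0, a+b−1)] → w = 0.12
R2 (z=64.0): ¬high=1−0.43=0.57, few=0.69; AND[max(0, a+b−1)] → w = 0.26
R3 (z=81.0): ¬vacant=1−0.33=0.67, high=0.43; AND[max(0, a+b−1)] → w = 0.10
R4 (z=78.3): high=0.43 → w = 0.43
Weighted average = (0.12·34.3 + 0.26·64.0 + 0.10·81.0 + 0.43·78.3) / (0.12 + 0.26 + 0.10 + 0.43)
  = 62.5250 / 0.9100 = 68.71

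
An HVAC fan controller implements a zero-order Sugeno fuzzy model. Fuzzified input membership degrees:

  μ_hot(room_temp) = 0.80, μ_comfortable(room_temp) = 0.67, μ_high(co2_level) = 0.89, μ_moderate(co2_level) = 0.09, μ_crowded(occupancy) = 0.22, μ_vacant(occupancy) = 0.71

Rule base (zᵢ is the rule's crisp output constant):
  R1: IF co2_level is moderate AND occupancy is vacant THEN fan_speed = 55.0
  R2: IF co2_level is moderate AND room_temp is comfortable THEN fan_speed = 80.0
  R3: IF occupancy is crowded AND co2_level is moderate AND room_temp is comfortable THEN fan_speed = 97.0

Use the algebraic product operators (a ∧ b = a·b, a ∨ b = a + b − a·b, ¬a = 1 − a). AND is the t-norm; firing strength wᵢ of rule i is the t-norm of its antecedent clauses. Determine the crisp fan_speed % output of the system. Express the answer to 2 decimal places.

70.02

R1 (z=55.0): moderate=0.09, vacant=0.71; AND[a·b] → w = 0.0639
R2 (z=80.0): moderate=0.09, comfortable=0.67; AND[a·b] → w = 0.0603
R3 (z=97.0): crowded=0.22, moderate=0.09, comfortable=0.67; AND[a·b] → w = 0.0133
Weighted average = (0.0639·55.0 + 0.0603·80.0 + 0.0133·97.0) / (0.0639 + 0.0603 + 0.0133)
  = 9.6253 / 0.1375 = 70.02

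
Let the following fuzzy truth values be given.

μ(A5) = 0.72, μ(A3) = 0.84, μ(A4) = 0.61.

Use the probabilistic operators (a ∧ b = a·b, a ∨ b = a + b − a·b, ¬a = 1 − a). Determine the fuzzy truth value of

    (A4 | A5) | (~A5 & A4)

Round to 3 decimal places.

A4 | A5 = a + b − a·b on (0.6100, 0.7200) = 0.8908
~A5 = 1 − 0.7200 = 0.2800
~A5 & A4 = a·b on (0.2800, 0.6100) = 0.1708
(A4 | A5) | (~A5 & A4) = a + b − a·b on (0.8908, 0.1708) = 0.9095

0.909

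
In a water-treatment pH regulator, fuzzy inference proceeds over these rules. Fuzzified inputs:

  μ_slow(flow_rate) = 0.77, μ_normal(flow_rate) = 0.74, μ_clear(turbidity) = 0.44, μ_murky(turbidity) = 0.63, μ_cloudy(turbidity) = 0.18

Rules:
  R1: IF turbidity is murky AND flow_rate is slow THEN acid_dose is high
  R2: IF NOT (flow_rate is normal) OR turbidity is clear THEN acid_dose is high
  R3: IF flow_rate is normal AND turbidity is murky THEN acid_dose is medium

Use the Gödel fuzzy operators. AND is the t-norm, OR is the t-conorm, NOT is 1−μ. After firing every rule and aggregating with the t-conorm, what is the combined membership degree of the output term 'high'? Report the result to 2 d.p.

0.63

R1: murky=0.63, slow=0.77; AND[min(a, b)] → w = 0.63
R2: ¬normal=1−0.74=0.26, clear=0.44; OR[max(a, b)] → w = 0.44
R3: normal=0.74, murky=0.63; AND[min(a, b)] → w = 0.63
Rules with consequent 'high': {R1, R2} → strengths 0.63, 0.44
Aggregate via t-conorm [max(a, b)]: 0.63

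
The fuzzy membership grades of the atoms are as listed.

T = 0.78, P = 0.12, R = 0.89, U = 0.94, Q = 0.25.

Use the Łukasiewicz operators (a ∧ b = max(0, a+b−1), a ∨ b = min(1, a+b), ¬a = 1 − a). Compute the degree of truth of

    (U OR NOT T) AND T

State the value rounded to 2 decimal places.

0.78

NOT T = 1 − 0.78 = 0.22
U OR NOT T = min(1, a+b) on (0.94, 0.22) = 1.00
(U OR NOT T) AND T = max(0, a+b−1) on (1.00, 0.78) = 0.78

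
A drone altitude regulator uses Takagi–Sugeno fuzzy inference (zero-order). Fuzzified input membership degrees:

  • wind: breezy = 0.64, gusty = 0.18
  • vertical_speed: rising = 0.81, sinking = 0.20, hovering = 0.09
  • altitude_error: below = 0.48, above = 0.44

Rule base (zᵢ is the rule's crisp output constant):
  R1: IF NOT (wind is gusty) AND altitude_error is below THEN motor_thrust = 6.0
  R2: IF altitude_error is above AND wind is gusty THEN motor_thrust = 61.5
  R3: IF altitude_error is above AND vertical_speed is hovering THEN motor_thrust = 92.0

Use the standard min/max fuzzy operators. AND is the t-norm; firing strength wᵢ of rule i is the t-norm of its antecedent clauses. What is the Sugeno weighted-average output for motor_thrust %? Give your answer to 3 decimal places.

R1 (z=6.0): ¬gusty=1−0.18=0.82, below=0.48; AND[min(a, b)] → w = 0.48
R2 (z=61.5): above=0.44, gusty=0.18; AND[min(a, b)] → w = 0.18
R3 (z=92.0): above=0.44, hovering=0.09; AND[min(a, b)] → w = 0.09
Weighted average = (0.48·6.0 + 0.18·61.5 + 0.09·92.0) / (0.48 + 0.18 + 0.09)
  = 22.2300 / 0.7500 = 29.640

29.640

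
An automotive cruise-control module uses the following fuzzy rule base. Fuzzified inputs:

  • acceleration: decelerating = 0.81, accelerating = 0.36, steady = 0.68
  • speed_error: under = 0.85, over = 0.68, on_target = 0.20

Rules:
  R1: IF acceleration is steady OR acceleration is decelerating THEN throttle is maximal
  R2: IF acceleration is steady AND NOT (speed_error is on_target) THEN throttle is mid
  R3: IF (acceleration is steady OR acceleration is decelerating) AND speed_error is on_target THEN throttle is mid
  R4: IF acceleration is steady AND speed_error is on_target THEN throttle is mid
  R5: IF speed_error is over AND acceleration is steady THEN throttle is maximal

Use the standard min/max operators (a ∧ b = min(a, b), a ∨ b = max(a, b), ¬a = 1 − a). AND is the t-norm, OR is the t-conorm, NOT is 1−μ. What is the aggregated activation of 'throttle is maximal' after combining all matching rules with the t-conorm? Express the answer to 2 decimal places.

R1: steady=0.68, decelerating=0.81; OR[max(a, b)] → w = 0.81
R2: steady=0.68, ¬on_target=1−0.20=0.80; AND[min(a, b)] → w = 0.68
R3: (steady=0.68 OR decelerating=0.81) = 0.81; AND[min(a, b)] with on_target=0.20 → w = 0.20
R4: steady=0.68, on_target=0.20; AND[min(a, b)] → w = 0.20
R5: over=0.68, steady=0.68; AND[min(a, b)] → w = 0.68
Rules with consequent 'maximal': {R1, R5} → strengths 0.81, 0.68
Aggregate via t-conorm [max(a, b)]: 0.81

0.81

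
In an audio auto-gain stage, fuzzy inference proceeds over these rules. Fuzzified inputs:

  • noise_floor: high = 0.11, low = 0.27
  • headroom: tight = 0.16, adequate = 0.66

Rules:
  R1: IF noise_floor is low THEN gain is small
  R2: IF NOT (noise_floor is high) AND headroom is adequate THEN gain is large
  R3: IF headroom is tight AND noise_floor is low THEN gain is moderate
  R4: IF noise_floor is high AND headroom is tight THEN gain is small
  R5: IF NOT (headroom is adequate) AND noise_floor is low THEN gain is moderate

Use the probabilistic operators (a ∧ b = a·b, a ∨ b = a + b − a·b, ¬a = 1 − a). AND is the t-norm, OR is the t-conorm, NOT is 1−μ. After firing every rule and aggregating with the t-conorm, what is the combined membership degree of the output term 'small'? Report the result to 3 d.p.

0.283

R1: low=0.27 → w = 0.2700
R2: ¬high=1−0.11=0.89, adequate=0.66; AND[a·b] → w = 0.5874
R3: tight=0.16, low=0.27; AND[a·b] → w = 0.0432
R4: high=0.11, tight=0.16; AND[a·b] → w = 0.0176
R5: ¬adequate=1−0.66=0.34, low=0.27; AND[a·b] → w = 0.0918
Rules with consequent 'small': {R1, R4} → strengths 0.2700, 0.0176
Aggregate via t-conorm [a + b − a·b]: 0.2828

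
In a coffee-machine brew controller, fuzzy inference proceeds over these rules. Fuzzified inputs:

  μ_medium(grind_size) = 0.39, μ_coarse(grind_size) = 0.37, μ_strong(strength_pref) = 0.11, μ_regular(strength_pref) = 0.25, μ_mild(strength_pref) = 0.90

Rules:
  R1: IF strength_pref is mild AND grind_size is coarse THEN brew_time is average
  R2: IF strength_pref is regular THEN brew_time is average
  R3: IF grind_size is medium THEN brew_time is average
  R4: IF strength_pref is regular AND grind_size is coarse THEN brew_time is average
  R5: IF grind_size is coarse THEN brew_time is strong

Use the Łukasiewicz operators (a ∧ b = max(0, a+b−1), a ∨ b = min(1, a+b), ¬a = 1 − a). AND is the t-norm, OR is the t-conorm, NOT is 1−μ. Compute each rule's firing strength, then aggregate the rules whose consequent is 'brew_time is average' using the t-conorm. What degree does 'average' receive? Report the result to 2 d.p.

R1: mild=0.90, coarse=0.37; AND[max(0, a+b−1)] → w = 0.27
R2: regular=0.25 → w = 0.25
R3: medium=0.39 → w = 0.39
R4: regular=0.25, coarse=0.37; AND[max(0, a+b−1)] → w = 0.00
R5: coarse=0.37 → w = 0.37
Rules with consequent 'average': {R1, R2, R3, R4} → strengths 0.27, 0.25, 0.39, 0.00
Aggregate via t-conorm [min(1, a+b)]: 0.91

0.91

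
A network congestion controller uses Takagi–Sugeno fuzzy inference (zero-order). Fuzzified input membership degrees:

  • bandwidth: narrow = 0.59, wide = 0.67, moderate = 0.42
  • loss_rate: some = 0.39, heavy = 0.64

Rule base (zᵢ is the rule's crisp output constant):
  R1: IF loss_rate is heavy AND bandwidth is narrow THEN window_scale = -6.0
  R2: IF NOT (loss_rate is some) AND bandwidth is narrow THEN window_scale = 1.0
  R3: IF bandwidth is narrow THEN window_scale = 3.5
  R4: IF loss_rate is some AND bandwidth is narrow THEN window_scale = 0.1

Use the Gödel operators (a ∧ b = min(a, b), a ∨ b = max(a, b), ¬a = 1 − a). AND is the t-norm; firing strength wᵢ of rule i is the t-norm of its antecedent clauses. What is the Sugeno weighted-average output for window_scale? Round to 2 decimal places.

R1 (z=-6.0): heavy=0.64, narrow=0.59; AND[min(a, b)] → w = 0.59
R2 (z=1.0): ¬some=1−0.39=0.61, narrow=0.59; AND[min(a, b)] → w = 0.59
R3 (z=3.5): narrow=0.59 → w = 0.59
R4 (z=0.1): some=0.39, narrow=0.59; AND[min(a, b)] → w = 0.39
Weighted average = (0.59·-6.0 + 0.59·1.0 + 0.59·3.5 + 0.39·0.1) / (0.59 + 0.59 + 0.59 + 0.39)
  = -0.8460 / 2.1600 = -0.39

-0.39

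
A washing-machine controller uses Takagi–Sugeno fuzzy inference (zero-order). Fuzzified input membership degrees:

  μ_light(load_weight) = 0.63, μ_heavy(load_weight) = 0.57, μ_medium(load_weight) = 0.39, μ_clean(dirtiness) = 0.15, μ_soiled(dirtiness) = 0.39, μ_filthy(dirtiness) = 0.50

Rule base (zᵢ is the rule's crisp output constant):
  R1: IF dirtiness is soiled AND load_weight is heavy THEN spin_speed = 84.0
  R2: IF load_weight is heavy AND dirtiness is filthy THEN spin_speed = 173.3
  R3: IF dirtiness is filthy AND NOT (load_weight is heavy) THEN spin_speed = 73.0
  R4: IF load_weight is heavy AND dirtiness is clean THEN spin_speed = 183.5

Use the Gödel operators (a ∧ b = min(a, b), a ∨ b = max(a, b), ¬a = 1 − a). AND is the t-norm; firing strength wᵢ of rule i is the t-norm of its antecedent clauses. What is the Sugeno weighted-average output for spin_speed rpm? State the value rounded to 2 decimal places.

121.31

R1 (z=84.0): soiled=0.39, heavy=0.57; AND[min(a, b)] → w = 0.39
R2 (z=173.3): heavy=0.57, filthy=0.50; AND[min(a, b)] → w = 0.50
R3 (z=73.0): filthy=0.50, ¬heavy=1−0.57=0.43; AND[min(a, b)] → w = 0.43
R4 (z=183.5): heavy=0.57, clean=0.15; AND[min(a, b)] → w = 0.15
Weighted average = (0.39·84.0 + 0.50·173.3 + 0.43·73.0 + 0.15·183.5) / (0.39 + 0.50 + 0.43 + 0.15)
  = 178.3250 / 1.4700 = 121.31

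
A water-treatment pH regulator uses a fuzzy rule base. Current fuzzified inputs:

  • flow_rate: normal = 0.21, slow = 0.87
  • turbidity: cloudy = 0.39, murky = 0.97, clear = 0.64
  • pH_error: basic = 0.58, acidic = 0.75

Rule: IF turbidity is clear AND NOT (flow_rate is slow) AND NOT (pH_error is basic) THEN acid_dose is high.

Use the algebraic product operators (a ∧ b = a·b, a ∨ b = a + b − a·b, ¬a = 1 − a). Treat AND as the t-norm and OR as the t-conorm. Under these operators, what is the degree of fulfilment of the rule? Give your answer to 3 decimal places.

firing strength: clear=0.64, ¬slow=1−0.87=0.13, ¬basic=1−0.58=0.42; AND[a·b] → w = 0.0349

0.035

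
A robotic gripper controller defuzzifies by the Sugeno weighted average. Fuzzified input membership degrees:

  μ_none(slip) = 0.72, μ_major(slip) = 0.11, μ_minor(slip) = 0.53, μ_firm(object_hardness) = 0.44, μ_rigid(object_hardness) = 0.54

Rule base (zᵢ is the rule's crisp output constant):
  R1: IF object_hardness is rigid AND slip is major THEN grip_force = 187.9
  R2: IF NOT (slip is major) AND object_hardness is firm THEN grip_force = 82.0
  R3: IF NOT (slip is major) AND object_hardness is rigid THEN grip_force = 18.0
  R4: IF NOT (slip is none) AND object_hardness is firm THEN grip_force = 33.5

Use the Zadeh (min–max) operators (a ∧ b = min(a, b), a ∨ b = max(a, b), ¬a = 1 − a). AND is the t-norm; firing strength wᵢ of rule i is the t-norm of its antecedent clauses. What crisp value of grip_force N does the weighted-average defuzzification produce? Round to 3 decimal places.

55.364

R1 (z=187.9): rigid=0.54, major=0.11; AND[min(a, b)] → w = 0.11
R2 (z=82.0): ¬major=1−0.11=0.89, firm=0.44; AND[min(a, b)] → w = 0.44
R3 (z=18.0): ¬major=1−0.11=0.89, rigid=0.54; AND[min(a, b)] → w = 0.54
R4 (z=33.5): ¬none=1−0.72=0.28, firm=0.44; AND[min(a, b)] → w = 0.28
Weighted average = (0.11·187.9 + 0.44·82.0 + 0.54·18.0 + 0.28·33.5) / (0.11 + 0.44 + 0.54 + 0.28)
  = 75.8490 / 1.3700 = 55.364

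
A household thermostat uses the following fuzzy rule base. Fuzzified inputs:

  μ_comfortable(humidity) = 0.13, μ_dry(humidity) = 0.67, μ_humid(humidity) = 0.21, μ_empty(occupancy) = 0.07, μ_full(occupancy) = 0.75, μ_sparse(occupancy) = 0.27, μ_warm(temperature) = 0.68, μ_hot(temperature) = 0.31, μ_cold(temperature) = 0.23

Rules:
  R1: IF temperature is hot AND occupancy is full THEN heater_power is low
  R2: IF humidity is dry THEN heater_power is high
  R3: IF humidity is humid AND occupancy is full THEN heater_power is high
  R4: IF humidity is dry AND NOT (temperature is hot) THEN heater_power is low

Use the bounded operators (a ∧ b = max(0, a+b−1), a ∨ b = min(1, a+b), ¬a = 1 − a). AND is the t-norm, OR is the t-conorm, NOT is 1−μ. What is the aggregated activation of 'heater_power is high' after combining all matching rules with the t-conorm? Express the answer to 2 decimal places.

R1: hot=0.31, full=0.75; AND[max(0, a+b−1)] → w = 0.06
R2: dry=0.67 → w = 0.67
R3: humid=0.21, full=0.75; AND[max(0, a+b−1)] → w = 0.00
R4: dry=0.67, ¬hot=1−0.31=0.69; AND[max(0, a+b−1)] → w = 0.36
Rules with consequent 'high': {R2, R3} → strengths 0.67, 0.00
Aggregate via t-conorm [min(1, a+b)]: 0.67

0.67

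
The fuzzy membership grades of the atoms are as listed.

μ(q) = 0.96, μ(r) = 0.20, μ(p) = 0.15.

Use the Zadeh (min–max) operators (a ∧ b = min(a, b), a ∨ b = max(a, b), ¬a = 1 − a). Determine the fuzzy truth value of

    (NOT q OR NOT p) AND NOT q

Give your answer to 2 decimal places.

0.04

NOT q = 1 − 0.96 = 0.04
NOT p = 1 − 0.15 = 0.85
NOT q OR NOT p = max(a, b) on (0.04, 0.85) = 0.85
NOT q = 1 − 0.96 = 0.04
(NOT q OR NOT p) AND NOT q = min(a, b) on (0.85, 0.04) = 0.04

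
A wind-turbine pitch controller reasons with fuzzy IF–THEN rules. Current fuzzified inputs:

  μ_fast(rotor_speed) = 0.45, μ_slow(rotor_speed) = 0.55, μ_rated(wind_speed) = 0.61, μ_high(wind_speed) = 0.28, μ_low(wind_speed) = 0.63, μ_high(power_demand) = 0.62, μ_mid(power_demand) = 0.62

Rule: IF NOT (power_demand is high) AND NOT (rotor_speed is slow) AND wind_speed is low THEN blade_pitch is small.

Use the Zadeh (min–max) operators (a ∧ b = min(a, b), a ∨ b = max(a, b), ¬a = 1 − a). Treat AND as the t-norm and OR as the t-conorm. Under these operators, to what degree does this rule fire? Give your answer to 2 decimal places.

0.38

firing strength: ¬high=1−0.62=0.38, ¬slow=1−0.55=0.45, low=0.63; AND[min(a, b)] → w = 0.38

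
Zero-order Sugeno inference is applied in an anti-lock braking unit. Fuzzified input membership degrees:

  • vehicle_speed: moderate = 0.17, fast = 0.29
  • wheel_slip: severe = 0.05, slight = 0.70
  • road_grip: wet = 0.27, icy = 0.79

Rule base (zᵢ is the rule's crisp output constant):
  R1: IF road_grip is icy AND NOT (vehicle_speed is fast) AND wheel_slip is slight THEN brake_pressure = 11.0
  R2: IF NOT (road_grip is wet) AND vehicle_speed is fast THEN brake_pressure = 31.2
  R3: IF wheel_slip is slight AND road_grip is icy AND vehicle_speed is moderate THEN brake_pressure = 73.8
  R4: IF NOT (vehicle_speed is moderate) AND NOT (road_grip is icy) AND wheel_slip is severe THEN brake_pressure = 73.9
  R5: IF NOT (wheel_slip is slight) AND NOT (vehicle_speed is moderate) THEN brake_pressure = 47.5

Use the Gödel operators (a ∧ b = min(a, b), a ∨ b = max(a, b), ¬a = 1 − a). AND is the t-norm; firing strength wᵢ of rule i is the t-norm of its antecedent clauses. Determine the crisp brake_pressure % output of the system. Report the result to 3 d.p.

R1 (z=11.0): icy=0.79, ¬fast=1−0.29=0.71, slight=0.70; AND[min(a, b)] → w = 0.70
R2 (z=31.2): ¬wet=1−0.27=0.73, fast=0.29; AND[min(a, b)] → w = 0.29
R3 (z=73.8): slight=0.70, icy=0.79, moderate=0.17; AND[min(a, b)] → w = 0.17
R4 (z=73.9): ¬moderate=1−0.17=0.83, ¬icy=1−0.79=0.21, severe=0.05; AND[min(a, b)] → w = 0.05
R5 (z=47.5): ¬slight=1−0.70=0.30, ¬moderate=1−0.17=0.83; AND[min(a, b)] → w = 0.30
Weighted average = (0.70·11.0 + 0.29·31.2 + 0.17·73.8 + 0.05·73.9 + 0.30·47.5) / (0.70 + 0.29 + 0.17 + 0.05 + 0.30)
  = 47.2390 / 1.5100 = 31.284

31.284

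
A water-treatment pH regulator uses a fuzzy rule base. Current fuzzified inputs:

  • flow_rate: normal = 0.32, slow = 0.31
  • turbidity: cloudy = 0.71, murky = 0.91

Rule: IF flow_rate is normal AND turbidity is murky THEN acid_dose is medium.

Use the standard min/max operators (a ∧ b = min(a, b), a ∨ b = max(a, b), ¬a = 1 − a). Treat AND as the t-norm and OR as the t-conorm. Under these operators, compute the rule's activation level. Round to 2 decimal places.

0.32

firing strength: normal=0.32, murky=0.91; AND[min(a, b)] → w = 0.32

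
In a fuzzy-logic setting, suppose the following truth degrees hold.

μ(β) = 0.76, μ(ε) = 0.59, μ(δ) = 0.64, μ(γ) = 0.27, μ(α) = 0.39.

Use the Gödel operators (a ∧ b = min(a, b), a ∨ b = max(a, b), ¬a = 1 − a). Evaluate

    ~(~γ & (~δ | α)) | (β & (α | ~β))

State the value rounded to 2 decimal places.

~γ = 1 − 0.27 = 0.73
~δ = 1 − 0.64 = 0.36
~δ | α = max(a, b) on (0.36, 0.39) = 0.39
~γ & (~δ | α) = min(a, b) on (0.73, 0.39) = 0.39
~(~γ & (~δ | α)) = 1 − 0.39 = 0.61
~β = 1 − 0.76 = 0.24
α | ~β = max(a, b) on (0.39, 0.24) = 0.39
β & (α | ~β) = min(a, b) on (0.76, 0.39) = 0.39
~(~γ & (~δ | α)) | (β & (α | ~β)) = max(a, b) on (0.61, 0.39) = 0.61

0.61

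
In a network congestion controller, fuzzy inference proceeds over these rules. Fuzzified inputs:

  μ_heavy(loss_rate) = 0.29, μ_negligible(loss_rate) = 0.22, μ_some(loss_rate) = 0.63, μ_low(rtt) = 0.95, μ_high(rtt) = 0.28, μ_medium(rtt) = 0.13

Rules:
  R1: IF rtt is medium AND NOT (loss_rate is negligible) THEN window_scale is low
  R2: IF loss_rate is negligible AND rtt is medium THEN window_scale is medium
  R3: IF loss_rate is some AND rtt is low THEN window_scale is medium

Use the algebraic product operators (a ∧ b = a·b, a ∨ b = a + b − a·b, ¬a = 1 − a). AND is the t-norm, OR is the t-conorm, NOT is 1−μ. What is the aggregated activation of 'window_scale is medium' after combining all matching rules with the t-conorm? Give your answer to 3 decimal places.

0.610

R1: medium=0.13, ¬negligible=1−0.22=0.78; AND[a·b] → w = 0.1014
R2: negligible=0.22, medium=0.13; AND[a·b] → w = 0.0286
R3: some=0.63, low=0.95; AND[a·b] → w = 0.5985
Rules with consequent 'medium': {R2, R3} → strengths 0.0286, 0.5985
Aggregate via t-conorm [a + b − a·b]: 0.6100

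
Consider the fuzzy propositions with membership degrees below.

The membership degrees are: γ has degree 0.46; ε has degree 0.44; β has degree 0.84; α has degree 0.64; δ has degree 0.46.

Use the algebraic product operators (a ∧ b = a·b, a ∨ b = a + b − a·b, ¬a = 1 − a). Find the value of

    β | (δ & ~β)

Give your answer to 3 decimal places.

0.852

~β = 1 − 0.8400 = 0.1600
δ & ~β = a·b on (0.4600, 0.1600) = 0.0736
β | (δ & ~β) = a + b − a·b on (0.8400, 0.0736) = 0.8518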